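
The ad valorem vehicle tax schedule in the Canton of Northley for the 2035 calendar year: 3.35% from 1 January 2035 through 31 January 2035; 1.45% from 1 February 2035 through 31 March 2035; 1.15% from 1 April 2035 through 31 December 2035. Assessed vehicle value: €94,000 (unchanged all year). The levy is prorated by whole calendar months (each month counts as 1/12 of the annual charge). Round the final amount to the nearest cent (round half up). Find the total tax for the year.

€1,300.33

1 January – 31 January 2035: 1 month at 3.35% → €94,000 × 3.35% × 1/12 = €262.4167
1 February – 31 March 2035: 2 months at 1.45% → €94,000 × 1.45% × 2/12 = €227.1667
1 April – 31 December 2035: 9 months at 1.15% → €94,000 × 1.15% × 9/12 = €810.7500
Total = €1,300.3333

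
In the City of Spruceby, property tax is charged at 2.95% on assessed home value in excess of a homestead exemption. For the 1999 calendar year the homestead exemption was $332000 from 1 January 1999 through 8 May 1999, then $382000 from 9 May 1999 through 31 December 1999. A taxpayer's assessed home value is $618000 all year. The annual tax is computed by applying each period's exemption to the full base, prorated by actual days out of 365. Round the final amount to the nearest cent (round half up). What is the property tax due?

$7479.26

1 January – 8 May 1999: 128 days, exemption $332000 → ($618000 − $332000) × 2.95% × 128/365 = $2958.7288
9 May – 31 December 1999: 237 days, exemption $382000 → ($618000 − $382000) × 2.95% × 237/365 = $4520.5315
Total = $7479.2603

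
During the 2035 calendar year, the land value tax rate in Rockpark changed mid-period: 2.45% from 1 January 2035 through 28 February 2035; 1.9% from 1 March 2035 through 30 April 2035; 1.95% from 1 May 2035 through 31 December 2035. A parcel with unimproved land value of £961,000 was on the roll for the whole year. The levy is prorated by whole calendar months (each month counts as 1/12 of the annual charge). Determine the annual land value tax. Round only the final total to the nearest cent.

£19,460.25

1 January – 28 February 2035: 2 months at 2.45% → £961,000 × 2.45% × 2/12 = £3,924.0833
1 March – 30 April 2035: 2 months at 1.9% → £961,000 × 1.9% × 2/12 = £3,043.1667
1 May – 31 December 2035: 8 months at 1.95% → £961,000 × 1.95% × 8/12 = £12,493.0000
Total = £19,460.2500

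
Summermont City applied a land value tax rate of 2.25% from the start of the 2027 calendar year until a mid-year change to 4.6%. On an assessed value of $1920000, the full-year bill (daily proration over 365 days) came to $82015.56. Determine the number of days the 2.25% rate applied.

51 days

Let d = days at the first rate; then 365 − d days at the second rate.
$1920000 × [2.25%·d + 4.6%·(365−d)] / 365 = $82015.56
Solving gives d = 51, so the new rate took effect on 21 February 2027.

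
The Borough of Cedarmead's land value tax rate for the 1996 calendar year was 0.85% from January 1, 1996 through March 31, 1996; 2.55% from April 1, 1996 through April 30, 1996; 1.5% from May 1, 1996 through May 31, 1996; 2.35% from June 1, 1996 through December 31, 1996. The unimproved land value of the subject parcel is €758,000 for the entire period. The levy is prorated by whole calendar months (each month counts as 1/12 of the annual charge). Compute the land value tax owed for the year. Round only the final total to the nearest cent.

January 1 – March 31, 1996: 3 months at 0.85% → €758,000 × 0.85% × 3/12 = €1,610.7500
April 1 – April 30, 1996: 1 month at 2.55% → €758,000 × 2.55% × 1/12 = €1,610.7500
May 1 – May 31, 1996: 1 month at 1.5% → €758,000 × 1.5% × 1/12 = €947.5000
June 1 – December 31, 1996: 7 months at 2.35% → €758,000 × 2.35% × 7/12 = €10,390.9167
Total = €14,559.9167

€14,559.92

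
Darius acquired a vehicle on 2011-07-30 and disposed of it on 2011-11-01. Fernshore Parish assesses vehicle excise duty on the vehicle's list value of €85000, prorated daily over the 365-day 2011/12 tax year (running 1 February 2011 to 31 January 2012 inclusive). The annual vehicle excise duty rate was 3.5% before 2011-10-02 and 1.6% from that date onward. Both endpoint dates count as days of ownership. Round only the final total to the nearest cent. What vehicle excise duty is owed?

2011-07-30 to 2011-10-01: 64 days at 3.5% → €85000 × 3.5% × 64/365 = €521.6438
2011-10-02 to 2011-11-01: 31 days at 1.6% → €85000 × 1.6% × 31/365 = €115.5068
Total = €637.1507

€637.15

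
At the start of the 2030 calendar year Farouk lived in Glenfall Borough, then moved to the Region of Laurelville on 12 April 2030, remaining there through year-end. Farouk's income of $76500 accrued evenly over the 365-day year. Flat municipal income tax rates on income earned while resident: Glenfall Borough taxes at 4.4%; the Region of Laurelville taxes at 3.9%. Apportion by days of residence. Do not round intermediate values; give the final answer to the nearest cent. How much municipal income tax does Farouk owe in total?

$3089.34

Glenfall Borough, 1 January – 11 April 2030: 101 days → $76500 × 4.4% × 101/365 = $931.4137
The Region of Laurelville, 12 April – 31 December 2030: 264 days → $76500 × 3.9% × 264/365 = $2157.9288
Total = $3089.3425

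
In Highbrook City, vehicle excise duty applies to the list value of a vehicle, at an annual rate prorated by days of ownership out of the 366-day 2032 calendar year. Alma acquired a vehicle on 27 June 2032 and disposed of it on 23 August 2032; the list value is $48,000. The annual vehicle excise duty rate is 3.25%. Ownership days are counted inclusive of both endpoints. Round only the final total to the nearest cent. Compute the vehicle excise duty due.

$247.21

Days held (27 June – 23 August 2032): 58 out of 366
Tax = $48,000 × 3.25% × 58/366 = $247.2131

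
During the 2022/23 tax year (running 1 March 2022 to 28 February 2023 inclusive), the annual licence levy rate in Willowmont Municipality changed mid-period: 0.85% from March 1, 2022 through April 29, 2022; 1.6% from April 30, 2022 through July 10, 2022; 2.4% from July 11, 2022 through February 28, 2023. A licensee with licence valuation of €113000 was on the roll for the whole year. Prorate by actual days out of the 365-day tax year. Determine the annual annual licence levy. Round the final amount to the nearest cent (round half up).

March 1 – April 29, 2022: 60 days at 0.85% → €113000 × 0.85% × 60/365 = €157.8904
April 30 – July 10, 2022: 72 days at 1.6% → €113000 × 1.6% × 72/365 = €356.6466
July 11, 2022 – February 28, 2023: 233 days at 2.4% → €113000 × 2.4% × 233/365 = €1731.2219
Total = €2245.7589

€2245.76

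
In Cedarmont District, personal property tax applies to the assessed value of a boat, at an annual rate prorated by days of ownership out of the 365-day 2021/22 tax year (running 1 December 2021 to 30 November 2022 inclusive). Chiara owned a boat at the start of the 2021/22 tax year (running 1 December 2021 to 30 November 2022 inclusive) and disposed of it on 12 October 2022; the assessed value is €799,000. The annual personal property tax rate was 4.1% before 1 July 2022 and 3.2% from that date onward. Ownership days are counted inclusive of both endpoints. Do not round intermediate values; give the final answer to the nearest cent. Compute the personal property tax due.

1 December 2021 – 30 June 2022: 212 days at 4.1% → €799,000 × 4.1% × 212/365 = €19,027.1452
1 July – 12 October 2022: 104 days at 3.2% → €799,000 × 3.2% × 104/365 = €7,285.1288
Total = €26,312.2740

€26,312.27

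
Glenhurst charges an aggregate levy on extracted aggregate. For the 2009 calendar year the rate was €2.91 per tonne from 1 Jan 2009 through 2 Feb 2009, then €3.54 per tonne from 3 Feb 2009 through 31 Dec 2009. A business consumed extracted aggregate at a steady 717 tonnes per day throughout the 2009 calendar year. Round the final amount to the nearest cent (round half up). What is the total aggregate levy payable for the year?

1 Jan – 2 Feb 2009: 33 days × 717 tonnes/day = 23,661 tonnes at €2.91/tonne → €68,853.51
3 Feb – 31 Dec 2009: 332 days × 717 tonnes/day = 238,044 tonnes at €3.54/tonne → €842,675.76

€911,529.27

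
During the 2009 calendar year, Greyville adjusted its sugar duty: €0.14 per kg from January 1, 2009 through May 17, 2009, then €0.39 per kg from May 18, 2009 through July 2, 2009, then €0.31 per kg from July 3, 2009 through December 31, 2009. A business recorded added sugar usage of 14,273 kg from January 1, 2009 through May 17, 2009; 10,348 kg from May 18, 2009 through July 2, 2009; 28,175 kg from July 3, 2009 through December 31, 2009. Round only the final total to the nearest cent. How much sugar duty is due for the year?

January 1 – May 17, 2009: 14,273 kg at €0.14/kg → €1,998.22
May 18 – July 2, 2009: 10,348 kg at €0.39/kg → €4,035.72
July 3 – December 31, 2009: 28,175 kg at €0.31/kg → €8,734.25

€14,768.19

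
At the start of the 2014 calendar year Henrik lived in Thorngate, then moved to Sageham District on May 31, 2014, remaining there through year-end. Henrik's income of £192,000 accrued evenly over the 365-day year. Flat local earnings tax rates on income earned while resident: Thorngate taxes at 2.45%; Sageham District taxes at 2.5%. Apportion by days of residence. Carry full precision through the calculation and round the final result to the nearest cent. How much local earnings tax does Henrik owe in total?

£4,760.55

Thorngate, January 1 – May 30, 2014: 150 days → £192,000 × 2.45% × 150/365 = £1,933.1507
Sageham District, May 31 – December 31, 2014: 215 days → £192,000 × 2.5% × 215/365 = £2,827.3973
Total = £4,760.5479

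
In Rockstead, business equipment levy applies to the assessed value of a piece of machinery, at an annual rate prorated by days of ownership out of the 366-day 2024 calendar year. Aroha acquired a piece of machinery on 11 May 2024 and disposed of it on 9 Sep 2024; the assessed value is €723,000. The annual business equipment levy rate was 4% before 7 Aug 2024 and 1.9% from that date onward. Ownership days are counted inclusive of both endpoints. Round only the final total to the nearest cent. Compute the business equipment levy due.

€8,229.56

11 May – 6 Aug 2024: 88 days at 4% → €723,000 × 4% × 88/366 = €6,953.4426
7 Aug – 9 Sep 2024: 34 days at 1.9% → €723,000 × 1.9% × 34/366 = €1,276.1148
Total = €8,229.5574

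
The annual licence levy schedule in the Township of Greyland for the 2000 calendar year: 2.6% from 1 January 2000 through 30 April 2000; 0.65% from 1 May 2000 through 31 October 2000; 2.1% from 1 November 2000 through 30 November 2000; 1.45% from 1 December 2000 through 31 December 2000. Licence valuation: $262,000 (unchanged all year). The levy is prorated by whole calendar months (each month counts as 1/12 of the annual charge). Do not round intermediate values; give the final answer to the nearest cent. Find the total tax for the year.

$3,897.25

1 January – 30 April 2000: 4 months at 2.6% → $262,000 × 2.6% × 4/12 = $2,270.6667
1 May – 31 October 2000: 6 months at 0.65% → $262,000 × 0.65% × 6/12 = $851.5000
1 November – 30 November 2000: 1 month at 2.1% → $262,000 × 2.1% × 1/12 = $458.5000
1 December – 31 December 2000: 1 month at 1.45% → $262,000 × 1.45% × 1/12 = $316.5833
Total = $3,897.2500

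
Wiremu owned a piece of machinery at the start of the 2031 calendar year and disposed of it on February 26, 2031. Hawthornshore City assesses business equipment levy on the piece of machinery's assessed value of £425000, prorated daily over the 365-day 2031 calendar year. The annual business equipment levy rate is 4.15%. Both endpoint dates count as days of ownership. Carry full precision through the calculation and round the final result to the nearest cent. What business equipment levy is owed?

£2754.35

Days held (January 1 – February 26, 2031): 57 out of 365
Tax = £425000 × 4.15% × 57/365 = £2754.3493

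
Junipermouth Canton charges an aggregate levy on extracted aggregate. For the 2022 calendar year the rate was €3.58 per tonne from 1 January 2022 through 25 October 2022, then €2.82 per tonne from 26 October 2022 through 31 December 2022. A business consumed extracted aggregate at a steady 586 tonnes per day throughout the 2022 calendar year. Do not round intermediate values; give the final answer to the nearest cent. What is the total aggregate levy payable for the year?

€735887.08

1 January – 25 October 2022: 298 days × 586 tonnes/day = 174,628 tonnes at €3.58/tonne → €625168.24
26 October – 31 December 2022: 67 days × 586 tonnes/day = 39,262 tonnes at €2.82/tonne → €110718.84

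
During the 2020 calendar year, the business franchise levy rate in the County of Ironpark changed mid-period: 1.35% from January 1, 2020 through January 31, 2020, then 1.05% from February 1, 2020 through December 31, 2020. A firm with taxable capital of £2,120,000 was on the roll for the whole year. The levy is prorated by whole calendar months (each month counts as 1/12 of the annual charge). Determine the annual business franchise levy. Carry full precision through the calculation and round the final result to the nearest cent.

£22,790.00

January 1 – January 31, 2020: 1 month at 1.35% → £2,120,000 × 1.35% × 1/12 = £2,385.0000
February 1 – December 31, 2020: 11 months at 1.05% → £2,120,000 × 1.05% × 11/12 = £20,405.0000
Total = £22,790.0000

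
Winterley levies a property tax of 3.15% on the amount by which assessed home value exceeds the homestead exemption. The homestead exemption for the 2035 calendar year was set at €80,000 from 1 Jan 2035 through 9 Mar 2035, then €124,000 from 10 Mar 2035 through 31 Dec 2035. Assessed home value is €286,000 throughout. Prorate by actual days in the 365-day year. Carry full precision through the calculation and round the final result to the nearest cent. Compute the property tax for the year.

€5,361.21

1 Jan – 9 Mar 2035: 68 days, exemption €80,000 → (€286,000 − €80,000) × 3.15% × 68/365 = €1,208.9096
10 Mar – 31 Dec 2035: 297 days, exemption €124,000 → (€286,000 − €124,000) × 3.15% × 297/365 = €4,152.3041
Total = €5,361.2137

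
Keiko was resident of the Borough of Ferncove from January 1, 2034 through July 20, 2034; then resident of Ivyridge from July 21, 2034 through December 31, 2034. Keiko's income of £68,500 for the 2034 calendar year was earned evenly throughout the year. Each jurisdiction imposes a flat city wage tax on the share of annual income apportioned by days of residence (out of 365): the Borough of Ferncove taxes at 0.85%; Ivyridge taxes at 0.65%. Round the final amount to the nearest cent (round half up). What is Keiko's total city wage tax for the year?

£520.69

The Borough of Ferncove, January 1 – July 20, 2034: 201 days → £68,500 × 0.85% × 201/365 = £320.6363
Ivyridge, July 21 – December 31, 2034: 164 days → £68,500 × 0.65% × 164/365 = £200.0575
Total = £520.6938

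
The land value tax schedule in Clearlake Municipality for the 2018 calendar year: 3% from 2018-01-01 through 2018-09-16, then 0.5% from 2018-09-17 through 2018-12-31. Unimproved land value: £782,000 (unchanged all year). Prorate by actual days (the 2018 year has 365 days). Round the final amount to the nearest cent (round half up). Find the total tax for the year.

2018-01-01 to 2018-09-16: 259 days at 3% → £782,000 × 3% × 259/365 = £16,646.9589
2018-09-17 to 2018-12-31: 106 days at 0.5% → £782,000 × 0.5% × 106/365 = £1,135.5068
Total = £17,782.4658

£17,782.47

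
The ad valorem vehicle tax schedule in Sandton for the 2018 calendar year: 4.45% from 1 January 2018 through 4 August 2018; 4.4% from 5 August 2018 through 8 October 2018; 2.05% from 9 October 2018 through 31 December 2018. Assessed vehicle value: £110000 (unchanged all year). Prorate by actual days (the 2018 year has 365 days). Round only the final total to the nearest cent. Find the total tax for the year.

1 January – 4 August 2018: 216 days at 4.45% → £110000 × 4.45% × 216/365 = £2896.7671
5 August – 8 October 2018: 65 days at 4.4% → £110000 × 4.4% × 65/365 = £861.9178
9 October – 31 December 2018: 84 days at 2.05% → £110000 × 2.05% × 84/365 = £518.9589
Total = £4277.6438

£4277.64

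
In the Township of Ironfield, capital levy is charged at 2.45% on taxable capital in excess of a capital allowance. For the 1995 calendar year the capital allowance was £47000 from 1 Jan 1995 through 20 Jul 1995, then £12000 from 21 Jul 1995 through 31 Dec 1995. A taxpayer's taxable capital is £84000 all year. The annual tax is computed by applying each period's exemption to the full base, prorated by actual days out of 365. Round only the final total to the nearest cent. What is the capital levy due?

1 Jan – 20 Jul 1995: 201 days, exemption £47000 → (£84000 − £47000) × 2.45% × 201/365 = £499.1959
21 Jul – 31 Dec 1995: 164 days, exemption £12000 → (£84000 − £12000) × 2.45% × 164/365 = £792.5918
Total = £1291.7877

£1291.79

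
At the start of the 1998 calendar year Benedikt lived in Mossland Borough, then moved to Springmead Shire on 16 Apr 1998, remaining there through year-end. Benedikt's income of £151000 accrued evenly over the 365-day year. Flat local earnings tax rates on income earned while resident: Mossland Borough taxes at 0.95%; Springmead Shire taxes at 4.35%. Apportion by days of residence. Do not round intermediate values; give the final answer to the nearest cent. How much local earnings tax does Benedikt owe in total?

Mossland Borough, 1 Jan – 15 Apr 1998: 105 days → £151000 × 0.95% × 105/365 = £412.6644
Springmead Shire, 16 Apr – 31 Dec 1998: 260 days → £151000 × 4.35% × 260/365 = £4678.9315
Total = £5091.5959

£5091.60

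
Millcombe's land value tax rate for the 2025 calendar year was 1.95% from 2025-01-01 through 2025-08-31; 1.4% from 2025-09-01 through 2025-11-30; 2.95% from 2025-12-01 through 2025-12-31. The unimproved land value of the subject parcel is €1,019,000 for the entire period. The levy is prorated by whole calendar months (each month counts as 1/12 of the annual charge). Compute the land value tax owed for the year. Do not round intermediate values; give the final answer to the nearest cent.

€19,318.54

2025-01-01 to 2025-08-31: 8 months at 1.95% → €1,019,000 × 1.95% × 8/12 = €13,247.0000
2025-09-01 to 2025-11-30: 3 months at 1.4% → €1,019,000 × 1.4% × 3/12 = €3,566.5000
2025-12-01 to 2025-12-31: 1 month at 2.95% → €1,019,000 × 2.95% × 1/12 = €2,505.0417
Total = €19,318.5417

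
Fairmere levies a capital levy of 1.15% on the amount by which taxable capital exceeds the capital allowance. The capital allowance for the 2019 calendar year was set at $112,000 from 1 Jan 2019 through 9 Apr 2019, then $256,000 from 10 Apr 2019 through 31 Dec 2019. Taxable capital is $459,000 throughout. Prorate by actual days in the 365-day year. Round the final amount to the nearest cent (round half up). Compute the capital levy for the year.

$2,783.66

1 Jan – 9 Apr 2019: 99 days, exemption $112,000 → ($459,000 − $112,000) × 1.15% × 99/365 = $1,082.3548
10 Apr – 31 Dec 2019: 266 days, exemption $256,000 → ($459,000 − $256,000) × 1.15% × 266/365 = $1,701.3068
Total = $2,783.6616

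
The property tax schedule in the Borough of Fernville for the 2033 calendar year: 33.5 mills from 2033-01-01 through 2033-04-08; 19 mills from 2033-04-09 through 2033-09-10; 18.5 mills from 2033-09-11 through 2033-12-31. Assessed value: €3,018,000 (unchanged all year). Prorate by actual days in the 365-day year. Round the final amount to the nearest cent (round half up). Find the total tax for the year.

€68,628.49

2033-01-01 to 2033-04-08: 98 days at 33.5 mills → €3,018,000 × 3.35% × 98/365 = €27,145.4630
2033-04-09 to 2033-09-10: 155 days at 19 mills → €3,018,000 × 1.9% × 155/365 = €24,350.7123
2033-09-11 to 2033-12-31: 112 days at 18.5 mills → €3,018,000 × 1.85% × 112/365 = €17,132.3178
Total = €68,628.4932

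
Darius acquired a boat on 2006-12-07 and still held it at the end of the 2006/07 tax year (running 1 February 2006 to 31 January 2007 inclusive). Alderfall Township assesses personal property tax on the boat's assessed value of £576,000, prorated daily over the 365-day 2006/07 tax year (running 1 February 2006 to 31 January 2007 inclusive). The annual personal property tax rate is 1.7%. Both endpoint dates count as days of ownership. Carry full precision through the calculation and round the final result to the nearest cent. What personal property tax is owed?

£1,502.33

Days held (2006-12-07 to 2007-01-31): 56 out of 365
Tax = £576,000 × 1.7% × 56/365 = £1,502.3342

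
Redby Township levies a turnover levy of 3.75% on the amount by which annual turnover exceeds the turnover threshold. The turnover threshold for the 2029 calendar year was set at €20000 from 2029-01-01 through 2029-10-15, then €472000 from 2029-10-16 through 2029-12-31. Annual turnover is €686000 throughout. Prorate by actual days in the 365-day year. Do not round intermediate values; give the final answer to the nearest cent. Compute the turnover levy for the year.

2029-01-01 to 2029-10-15: 288 days, exemption €20000 → (€686000 − €20000) × 3.75% × 288/365 = €19706.3014
2029-10-16 to 2029-12-31: 77 days, exemption €472000 → (€686000 − €472000) × 3.75% × 77/365 = €1692.9452
Total = €21399.2466

€21399.25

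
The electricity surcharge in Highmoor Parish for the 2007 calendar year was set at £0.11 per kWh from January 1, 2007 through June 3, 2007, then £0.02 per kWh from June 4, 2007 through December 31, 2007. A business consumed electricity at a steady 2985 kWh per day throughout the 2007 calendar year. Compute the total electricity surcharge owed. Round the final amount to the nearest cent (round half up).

January 1 – June 3, 2007: 154 days × 2985 kWh/day = 459,690 kWh at £0.11/kWh → £50565.90
June 4 – December 31, 2007: 211 days × 2985 kWh/day = 629,835 kWh at £0.02/kWh → £12596.70

£63162.60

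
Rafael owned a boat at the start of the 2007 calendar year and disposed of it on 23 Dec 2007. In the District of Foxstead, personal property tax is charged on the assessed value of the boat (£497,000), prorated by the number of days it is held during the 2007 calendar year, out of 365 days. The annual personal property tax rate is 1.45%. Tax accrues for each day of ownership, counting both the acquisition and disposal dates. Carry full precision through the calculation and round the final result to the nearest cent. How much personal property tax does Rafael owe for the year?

£7,048.55

Days held (1 Jan – 23 Dec 2007): 357 out of 365
Tax = £497,000 × 1.45% × 357/365 = £7,048.5493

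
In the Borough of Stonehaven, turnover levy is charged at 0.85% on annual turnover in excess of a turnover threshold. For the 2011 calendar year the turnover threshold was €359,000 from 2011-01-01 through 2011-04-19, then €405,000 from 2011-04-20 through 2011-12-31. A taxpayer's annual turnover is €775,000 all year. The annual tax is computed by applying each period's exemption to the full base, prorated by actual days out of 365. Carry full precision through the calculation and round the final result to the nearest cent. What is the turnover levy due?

€3,261.76

2011-01-01 to 2011-04-19: 109 days, exemption €359,000 → (€775,000 − €359,000) × 0.85% × 109/365 = €1,055.9562
2011-04-20 to 2011-12-31: 256 days, exemption €405,000 → (€775,000 − €405,000) × 0.85% × 256/365 = €2,205.8082
Total = €3,261.7644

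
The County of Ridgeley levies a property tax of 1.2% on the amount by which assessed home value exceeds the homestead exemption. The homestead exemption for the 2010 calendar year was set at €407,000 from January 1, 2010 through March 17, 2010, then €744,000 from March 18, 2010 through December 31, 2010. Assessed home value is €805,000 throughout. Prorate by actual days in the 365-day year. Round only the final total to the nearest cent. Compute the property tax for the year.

January 1 – March 17, 2010: 76 days, exemption €407,000 → (€805,000 − €407,000) × 1.2% × 76/365 = €994.4548
March 18 – December 31, 2010: 289 days, exemption €744,000 → (€805,000 − €744,000) × 1.2% × 289/365 = €579.5836
Total = €1,574.0384

€1,574.04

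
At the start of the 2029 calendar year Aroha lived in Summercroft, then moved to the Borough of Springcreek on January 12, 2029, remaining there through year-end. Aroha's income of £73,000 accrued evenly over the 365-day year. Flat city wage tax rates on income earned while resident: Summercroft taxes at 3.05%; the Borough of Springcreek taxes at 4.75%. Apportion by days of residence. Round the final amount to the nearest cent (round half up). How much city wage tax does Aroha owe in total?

£3,430.10

Summercroft, January 1 – January 11, 2029: 11 days → £73,000 × 3.05% × 11/365 = £67.1000
The Borough of Springcreek, January 12 – December 31, 2029: 354 days → £73,000 × 4.75% × 354/365 = £3,363.0000
Total = £3,430.1000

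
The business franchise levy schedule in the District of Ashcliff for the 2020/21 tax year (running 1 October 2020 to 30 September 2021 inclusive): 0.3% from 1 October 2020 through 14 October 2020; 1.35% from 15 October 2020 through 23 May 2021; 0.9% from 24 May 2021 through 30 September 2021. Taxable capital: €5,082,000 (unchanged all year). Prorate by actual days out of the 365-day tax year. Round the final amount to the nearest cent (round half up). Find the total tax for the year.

€58,415.15

1 October – 14 October 2020: 14 days at 0.3% → €5,082,000 × 0.3% × 14/365 = €584.7781
15 October 2020 – 23 May 2021: 221 days at 1.35% → €5,082,000 × 1.35% × 221/365 = €41,540.1288
24 May – 30 September 2021: 130 days at 0.9% → €5,082,000 × 0.9% × 130/365 = €16,290.2466
Total = €58,415.1534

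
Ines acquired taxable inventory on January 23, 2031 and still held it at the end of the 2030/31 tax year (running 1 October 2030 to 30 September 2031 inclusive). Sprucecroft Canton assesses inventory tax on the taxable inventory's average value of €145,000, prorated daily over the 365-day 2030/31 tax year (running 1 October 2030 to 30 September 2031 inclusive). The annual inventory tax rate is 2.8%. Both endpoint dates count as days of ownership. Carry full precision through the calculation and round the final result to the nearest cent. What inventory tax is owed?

Days held (January 23 – September 30, 2031): 251 out of 365
Tax = €145,000 × 2.8% × 251/365 = €2,791.9452

€2,791.95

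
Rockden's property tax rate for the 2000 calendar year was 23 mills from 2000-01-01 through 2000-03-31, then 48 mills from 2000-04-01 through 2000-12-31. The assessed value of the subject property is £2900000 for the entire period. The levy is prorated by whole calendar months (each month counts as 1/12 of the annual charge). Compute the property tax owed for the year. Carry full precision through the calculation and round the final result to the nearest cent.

2000-01-01 to 2000-03-31: 3 months at 23 mills → £2900000 × 2.3% × 3/12 = £16675.0000
2000-04-01 to 2000-12-31: 9 months at 48 mills → £2900000 × 4.8% × 9/12 = £104400.0000
Total = £121075.0000

£121075.00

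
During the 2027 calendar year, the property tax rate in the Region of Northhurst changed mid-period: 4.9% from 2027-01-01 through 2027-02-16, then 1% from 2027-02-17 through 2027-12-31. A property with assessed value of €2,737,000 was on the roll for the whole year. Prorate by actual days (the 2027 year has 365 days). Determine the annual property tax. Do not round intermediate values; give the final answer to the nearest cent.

2027-01-01 to 2027-02-16: 47 days at 4.9% → €2,737,000 × 4.9% × 47/365 = €17,269.3452
2027-02-17 to 2027-12-31: 318 days at 1% → €2,737,000 × 1% × 318/365 = €23,845.6438
Total = €41,114.9890

€41,114.99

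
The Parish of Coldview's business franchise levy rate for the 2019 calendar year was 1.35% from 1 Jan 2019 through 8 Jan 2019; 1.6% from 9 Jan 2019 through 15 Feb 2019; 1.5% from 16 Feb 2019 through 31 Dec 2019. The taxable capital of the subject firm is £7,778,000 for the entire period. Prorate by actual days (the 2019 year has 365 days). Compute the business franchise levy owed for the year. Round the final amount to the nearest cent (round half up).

1 Jan – 8 Jan 2019: 8 days at 1.35% → £7,778,000 × 1.35% × 8/365 = £2,301.4356
9 Jan – 15 Feb 2019: 38 days at 1.6% → £7,778,000 × 1.6% × 38/365 = £12,956.2301
16 Feb – 31 Dec 2019: 319 days at 1.5% → £7,778,000 × 1.5% × 319/365 = £101,966.3836
Total = £117,224.0493

£117,224.05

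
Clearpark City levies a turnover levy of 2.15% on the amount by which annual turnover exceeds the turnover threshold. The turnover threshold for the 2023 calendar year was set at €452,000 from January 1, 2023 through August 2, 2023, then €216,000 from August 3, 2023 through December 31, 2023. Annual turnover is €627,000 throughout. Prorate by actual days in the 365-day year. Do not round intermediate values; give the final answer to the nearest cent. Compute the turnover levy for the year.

January 1 – August 2, 2023: 214 days, exemption €452,000 → (€627,000 − €452,000) × 2.15% × 214/365 = €2,205.9589
August 3 – December 31, 2023: 151 days, exemption €216,000 → (€627,000 − €216,000) × 2.15% × 151/365 = €3,655.6479
Total = €5,861.6068

€5,861.61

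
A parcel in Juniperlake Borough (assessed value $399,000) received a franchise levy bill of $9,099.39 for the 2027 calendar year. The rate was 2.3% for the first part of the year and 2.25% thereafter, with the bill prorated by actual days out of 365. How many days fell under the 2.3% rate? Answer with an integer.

223 days

Let d = days at the first rate; then 365 − d days at the second rate.
$399,000 × [2.3%·d + 2.25%·(365−d)] / 365 = $9,099.39
Solving gives d = 223, so the new rate took effect on 12 August 2027.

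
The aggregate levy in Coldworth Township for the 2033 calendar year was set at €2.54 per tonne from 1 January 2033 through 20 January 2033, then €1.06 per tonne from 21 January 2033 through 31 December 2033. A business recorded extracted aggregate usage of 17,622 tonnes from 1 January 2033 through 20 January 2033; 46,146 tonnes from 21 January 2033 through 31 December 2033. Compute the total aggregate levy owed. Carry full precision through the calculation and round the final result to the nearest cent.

€93674.64

1 January – 20 January 2033: 17,622 tonnes at €2.54/tonne → €44759.88
21 January – 31 December 2033: 46,146 tonnes at €1.06/tonne → €48914.76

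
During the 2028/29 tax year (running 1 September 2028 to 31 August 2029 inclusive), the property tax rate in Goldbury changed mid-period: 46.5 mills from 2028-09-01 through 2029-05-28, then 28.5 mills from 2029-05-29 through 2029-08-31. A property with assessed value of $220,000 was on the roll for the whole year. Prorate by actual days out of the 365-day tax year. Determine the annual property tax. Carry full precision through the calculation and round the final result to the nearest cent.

2028-09-01 to 2029-05-28: 270 days at 46.5 mills → $220,000 × 4.65% × 270/365 = $7,567.3973
2029-05-29 to 2029-08-31: 95 days at 28.5 mills → $220,000 × 2.85% × 95/365 = $1,631.9178
Total = $9,199.3151

$9,199.32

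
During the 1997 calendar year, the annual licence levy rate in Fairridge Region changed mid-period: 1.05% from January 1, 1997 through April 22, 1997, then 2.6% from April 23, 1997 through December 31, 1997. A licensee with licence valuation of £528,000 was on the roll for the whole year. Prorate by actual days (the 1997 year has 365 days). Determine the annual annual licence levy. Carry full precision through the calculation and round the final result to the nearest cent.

£11,216.75

January 1 – April 22, 1997: 112 days at 1.05% → £528,000 × 1.05% × 112/365 = £1,701.1726
April 23 – December 31, 1997: 253 days at 2.6% → £528,000 × 2.6% × 253/365 = £9,515.5726
Total = £11,216.7452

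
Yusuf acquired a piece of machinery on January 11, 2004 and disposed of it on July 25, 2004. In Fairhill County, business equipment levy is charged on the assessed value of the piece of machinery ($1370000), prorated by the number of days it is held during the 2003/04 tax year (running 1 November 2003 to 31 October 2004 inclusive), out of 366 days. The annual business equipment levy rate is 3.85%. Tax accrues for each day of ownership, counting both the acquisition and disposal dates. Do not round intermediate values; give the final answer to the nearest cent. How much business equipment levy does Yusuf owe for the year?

Days held (January 11 – July 25, 2004): 197 out of 366
Tax = $1370000 × 3.85% × 197/366 = $28390.0683

$28390.07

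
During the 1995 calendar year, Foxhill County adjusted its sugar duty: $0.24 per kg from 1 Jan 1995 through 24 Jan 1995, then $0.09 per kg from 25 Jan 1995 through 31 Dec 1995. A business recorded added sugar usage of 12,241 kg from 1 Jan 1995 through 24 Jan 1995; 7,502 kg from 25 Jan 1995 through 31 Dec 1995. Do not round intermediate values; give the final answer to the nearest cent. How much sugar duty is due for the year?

$3,613.02

1 Jan – 24 Jan 1995: 12,241 kg at $0.24/kg → $2,937.84
25 Jan – 31 Dec 1995: 7,502 kg at $0.09/kg → $675.18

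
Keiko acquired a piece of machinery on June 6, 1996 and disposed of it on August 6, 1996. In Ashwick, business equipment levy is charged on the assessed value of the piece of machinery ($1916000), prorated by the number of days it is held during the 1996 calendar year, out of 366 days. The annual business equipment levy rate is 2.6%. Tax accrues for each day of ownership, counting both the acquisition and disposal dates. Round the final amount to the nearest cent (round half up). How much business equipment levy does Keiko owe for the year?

Days held (June 6 – August 6, 1996): 62 out of 366
Tax = $1916000 × 2.6% × 62/366 = $8438.7760

$8438.78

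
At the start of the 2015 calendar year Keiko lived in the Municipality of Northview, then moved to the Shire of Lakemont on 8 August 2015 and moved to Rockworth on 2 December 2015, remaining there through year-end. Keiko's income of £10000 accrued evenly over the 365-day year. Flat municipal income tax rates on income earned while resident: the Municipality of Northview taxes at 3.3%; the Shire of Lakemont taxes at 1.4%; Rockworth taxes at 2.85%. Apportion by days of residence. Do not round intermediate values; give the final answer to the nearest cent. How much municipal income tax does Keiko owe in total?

The Municipality of Northview, 1 January – 7 August 2015: 219 days → £10000 × 3.3% × 219/365 = £198.0000
The Shire of Lakemont, 8 August – 1 December 2015: 116 days → £10000 × 1.4% × 116/365 = £44.4932
Rockworth, 2 December – 31 December 2015: 30 days → £10000 × 2.85% × 30/365 = £23.4247
Total = £265.9178

£265.92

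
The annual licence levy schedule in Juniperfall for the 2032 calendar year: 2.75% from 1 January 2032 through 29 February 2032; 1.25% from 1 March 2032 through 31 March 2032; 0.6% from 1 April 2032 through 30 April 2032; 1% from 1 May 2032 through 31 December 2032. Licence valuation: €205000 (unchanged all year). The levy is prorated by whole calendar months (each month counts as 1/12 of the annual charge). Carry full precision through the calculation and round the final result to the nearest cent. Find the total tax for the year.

1 January – 29 February 2032: 2 months at 2.75% → €205000 × 2.75% × 2/12 = €939.5833
1 March – 31 March 2032: 1 month at 1.25% → €205000 × 1.25% × 1/12 = €213.5417
1 April – 30 April 2032: 1 month at 0.6% → €205000 × 0.6% × 1/12 = €102.5000
1 May – 31 December 2032: 8 months at 1% → €205000 × 1% × 8/12 = €1366.6667
Total = €2622.2917

€2622.29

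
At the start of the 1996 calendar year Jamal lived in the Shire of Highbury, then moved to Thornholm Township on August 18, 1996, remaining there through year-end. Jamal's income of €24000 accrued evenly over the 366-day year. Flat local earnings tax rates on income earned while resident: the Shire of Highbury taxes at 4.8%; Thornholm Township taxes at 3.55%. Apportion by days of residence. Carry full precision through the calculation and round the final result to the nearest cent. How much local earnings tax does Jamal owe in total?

€1040.52

The Shire of Highbury, January 1 – August 17, 1996: 230 days → €24000 × 4.8% × 230/366 = €723.9344
Thornholm Township, August 18 – December 31, 1996: 136 days → €24000 × 3.55% × 136/366 = €316.5902
Total = €1040.5246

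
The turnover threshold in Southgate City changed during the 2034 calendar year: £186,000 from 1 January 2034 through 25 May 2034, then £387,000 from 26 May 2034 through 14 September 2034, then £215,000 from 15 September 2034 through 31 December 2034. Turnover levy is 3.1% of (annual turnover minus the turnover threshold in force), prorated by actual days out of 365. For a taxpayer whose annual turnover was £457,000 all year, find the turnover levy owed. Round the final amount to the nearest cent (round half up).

1 January – 25 May 2034: 145 days, exemption £186,000 → (£457,000 − £186,000) × 3.1% × 145/365 = £3,337.3836
26 May – 14 September 2034: 112 days, exemption £387,000 → (£457,000 − £387,000) × 3.1% × 112/365 = £665.8630
15 September – 31 December 2034: 108 days, exemption £215,000 → (£457,000 − £215,000) × 3.1% × 108/365 = £2,219.7699
Total = £6,223.0164

£6,223.02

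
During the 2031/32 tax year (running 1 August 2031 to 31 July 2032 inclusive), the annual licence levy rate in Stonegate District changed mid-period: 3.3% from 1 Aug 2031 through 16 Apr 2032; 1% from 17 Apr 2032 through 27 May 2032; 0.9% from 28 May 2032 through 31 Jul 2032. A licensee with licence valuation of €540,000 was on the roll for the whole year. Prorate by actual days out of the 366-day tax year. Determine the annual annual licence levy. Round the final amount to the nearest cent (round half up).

1 Aug 2031 – 16 Apr 2032: 260 days at 3.3% → €540,000 × 3.3% × 260/366 = €12,659.0164
17 Apr – 27 May 2032: 41 days at 1% → €540,000 × 1% × 41/366 = €604.9180
28 May – 31 Jul 2032: 65 days at 0.9% → €540,000 × 0.9% × 65/366 = €863.1148
Total = €14,127.0492

€14,127.05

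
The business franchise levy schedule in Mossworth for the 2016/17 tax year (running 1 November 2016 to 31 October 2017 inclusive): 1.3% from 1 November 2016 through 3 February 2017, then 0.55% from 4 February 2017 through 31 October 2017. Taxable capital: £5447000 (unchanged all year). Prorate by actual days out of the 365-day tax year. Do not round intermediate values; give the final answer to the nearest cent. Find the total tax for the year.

1 November 2016 – 3 February 2017: 95 days at 1.3% → £5447000 × 1.3% × 95/365 = £18430.2603
4 February – 31 October 2017: 270 days at 0.55% → £5447000 × 0.55% × 270/365 = £22161.0822
Total = £40591.3425

£40591.34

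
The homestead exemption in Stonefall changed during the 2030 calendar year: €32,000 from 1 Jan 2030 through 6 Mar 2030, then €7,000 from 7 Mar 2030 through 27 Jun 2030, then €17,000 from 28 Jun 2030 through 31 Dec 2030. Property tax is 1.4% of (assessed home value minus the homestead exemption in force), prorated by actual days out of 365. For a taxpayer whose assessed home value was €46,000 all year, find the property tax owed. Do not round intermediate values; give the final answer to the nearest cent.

1 Jan – 6 Mar 2030: 65 days, exemption €32,000 → (€46,000 − €32,000) × 1.4% × 65/365 = €34.9041
7 Mar – 27 Jun 2030: 113 days, exemption €7,000 → (€46,000 − €7,000) × 1.4% × 113/365 = €169.0356
28 Jun – 31 Dec 2030: 187 days, exemption €17,000 → (€46,000 − €17,000) × 1.4% × 187/365 = €208.0055
Total = €411.9452

€411.95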